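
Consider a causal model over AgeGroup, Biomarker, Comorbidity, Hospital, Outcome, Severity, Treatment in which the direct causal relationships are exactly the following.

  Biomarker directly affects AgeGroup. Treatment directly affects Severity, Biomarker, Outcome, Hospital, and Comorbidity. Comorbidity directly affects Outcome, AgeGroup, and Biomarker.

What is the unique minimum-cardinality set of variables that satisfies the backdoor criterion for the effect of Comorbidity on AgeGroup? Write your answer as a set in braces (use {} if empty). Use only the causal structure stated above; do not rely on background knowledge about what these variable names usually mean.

Variables eligible for adjustment (non-descendants of Comorbidity, excluding Comorbidity and AgeGroup): {Hospital, Severity, Treatment}.
Backdoor paths from Comorbidity to AgeGroup:
  P1: Comorbidity <- Treatment -> Biomarker -> AgeGroup
The empty set is not sufficient: P1 (Comorbidity <- Treatment -> Biomarker -> AgeGroup) has no collider blocking it and no conditioned non-collider, so it is open.
Try {Treatment}:
  P1: blocked at fork node Treatment ∈ conditioning set.
{Treatment} contains no descendant of Comorbidity and blocks every backdoor path.
No other singleton works — e.g. {Hospital} leaves P1 open — so {Treatment} is the unique smallest valid adjustment set.

{Treatment}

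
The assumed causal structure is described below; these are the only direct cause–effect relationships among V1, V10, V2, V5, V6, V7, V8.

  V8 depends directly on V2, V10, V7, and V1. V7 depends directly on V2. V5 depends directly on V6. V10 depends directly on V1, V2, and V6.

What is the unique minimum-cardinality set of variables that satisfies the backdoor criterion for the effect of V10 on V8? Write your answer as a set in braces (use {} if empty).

{V1, V2}

Variables eligible for adjustment (non-descendants of V10, excluding V10 and V8): {V1, V2, V5, V6, V7}.
Backdoor paths from V10 to V8:
  P1: V10 <- V1 -> V8
  P2: V10 <- V2 -> V7 -> V8
  P3: V10 <- V2 -> V8
The empty set is not sufficient: P1 (V10 <- V1 -> V8) has no collider blocking it and no conditioned non-collider, so it is open.
Try {V1, V2}:
  P1: blocked at fork node V1 ∈ conditioning set.
  P2: blocked at fork node V2 ∈ conditioning set.
  P3: blocked at fork node V2 ∈ conditioning set.
{V1, V2} contains no descendant of V10 and blocks every backdoor path.
Every element of {V1, V2} is needed (dropping V1 leaves P1 open; dropping V2 leaves P2 open), so no proper subset is valid.
Among all size-2 subsets of the eligible variables, only {V1, V2} blocks every backdoor path, so it is the unique smallest valid adjustment set.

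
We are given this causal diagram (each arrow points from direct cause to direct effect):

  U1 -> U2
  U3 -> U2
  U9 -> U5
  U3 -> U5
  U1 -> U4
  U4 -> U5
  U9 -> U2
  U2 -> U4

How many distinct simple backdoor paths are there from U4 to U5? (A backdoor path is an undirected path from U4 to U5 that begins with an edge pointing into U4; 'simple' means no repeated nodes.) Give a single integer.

4

A backdoor path from U4 to U5 is any simple undirected path whose first edge points into U4 (i.e. leaves U4 via a parent).
Parents of U4: {U1, U2}.
Enumerating:
  P1: U4 <- U1 -> U2 <- U3 -> U5
  P2: U4 <- U1 -> U2 <- U9 -> U5
  P3: U4 <- U2 <- U3 -> U5
  P4: U4 <- U2 <- U9 -> U5
That exhausts the simple backdoor paths. Count: 4.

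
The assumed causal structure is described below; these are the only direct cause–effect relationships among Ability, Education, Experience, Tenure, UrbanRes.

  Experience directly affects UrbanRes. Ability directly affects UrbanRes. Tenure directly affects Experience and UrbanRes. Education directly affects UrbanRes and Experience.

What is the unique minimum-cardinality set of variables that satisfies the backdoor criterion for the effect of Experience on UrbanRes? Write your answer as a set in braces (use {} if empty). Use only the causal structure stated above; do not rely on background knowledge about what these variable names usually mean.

Variables eligible for adjustment (non-descendants of Experience, excluding Experience and UrbanRes): {Ability, Education, Tenure}.
Backdoor paths from Experience to UrbanRes:
  P1: Experience <- Tenure -> UrbanRes
  P2: Experience <- Education -> UrbanRes
The empty set is not sufficient: P1 (Experience <- Tenure -> UrbanRes) has no collider blocking it and no conditioned non-collider, so it is open.
Try {Education, Tenure}:
  P1: blocked at fork node Tenure ∈ conditioning set.
  P2: blocked at fork node Education ∈ conditioning set.
{Education, Tenure} contains no descendant of Experience and blocks every backdoor path.
Every element of {Education, Tenure} is needed (dropping Education leaves P2 open; dropping Tenure leaves P1 open), so no proper subset is valid.
Among all size-2 subsets of the eligible variables, only {Education, Tenure} blocks every backdoor path, so it is the unique smallest valid adjustment set.

{Education, Tenure}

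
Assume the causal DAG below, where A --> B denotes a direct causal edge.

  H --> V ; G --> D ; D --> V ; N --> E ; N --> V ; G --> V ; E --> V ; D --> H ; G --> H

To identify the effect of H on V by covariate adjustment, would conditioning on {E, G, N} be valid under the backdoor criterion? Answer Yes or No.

No

Backdoor paths from H to V (paths whose first edge points into H):
  P1: H <- G -> D -> V
  P2: H <- G -> V
  P3: H <- D <- G -> V
  P4: H <- D -> V
Condition 1 (no descendant of H in the set): holds — descendants of H are {V}; none are in {E, G, N}.
Condition 2 (every backdoor path blocked by {E, G, N}):
  P1: blocked at fork node G ∈ conditioning set.
  P2: blocked at fork node G ∈ conditioning set.
  P3: blocked at fork node G ∈ conditioning set.
  P4: open — no interior node is in the conditioning set.
{E, G, N} does not satisfy the backdoor criterion.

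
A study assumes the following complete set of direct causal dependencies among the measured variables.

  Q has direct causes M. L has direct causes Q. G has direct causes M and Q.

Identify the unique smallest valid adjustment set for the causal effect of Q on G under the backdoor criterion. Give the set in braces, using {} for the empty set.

Variables eligible for adjustment (non-descendants of Q, excluding Q and G): {M}.
Backdoor paths from Q to G:
  P1: Q <- M -> G
The empty set is not sufficient: P1 (Q <- M -> G) has no collider blocking it and no conditioned non-collider, so it is open.
Try {M}:
  P1: blocked at fork node M ∈ conditioning set.
{M} contains no descendant of Q and blocks every backdoor path.
{M} is the unique smallest valid adjustment set.

{M}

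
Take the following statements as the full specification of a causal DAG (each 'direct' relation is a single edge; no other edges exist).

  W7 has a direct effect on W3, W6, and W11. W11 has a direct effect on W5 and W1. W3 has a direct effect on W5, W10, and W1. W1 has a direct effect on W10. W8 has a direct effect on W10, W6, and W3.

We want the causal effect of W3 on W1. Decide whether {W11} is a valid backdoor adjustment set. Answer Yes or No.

Yes

Backdoor paths from W3 to W1 (paths whose first edge points into W3):
  P1: W3 <- W7 -> W11 -> W1
  P2: W3 <- W7 -> W6 <- W8 -> W10 <- W1
  P3: W3 <- W8 -> W10 <- W1
  P4: W3 <- W8 -> W6 <- W7 -> W11 -> W1
Condition 1 (no descendant of W3 in the set): holds — descendants of W3 are {W1, W10, W5}; none are in {W11}.
Condition 2 (every backdoor path blocked by {W11}):
  P1: blocked at chain node W11 ∈ conditioning set.
  P2: blocked at collider W6 (neither it nor any descendant is in the conditioning set).
  P3: blocked at collider W10 (neither it nor any descendant is in the conditioning set).
  P4: blocked at collider W6 (neither it nor any descendant is in the conditioning set).
{W11} satisfies the backdoor criterion.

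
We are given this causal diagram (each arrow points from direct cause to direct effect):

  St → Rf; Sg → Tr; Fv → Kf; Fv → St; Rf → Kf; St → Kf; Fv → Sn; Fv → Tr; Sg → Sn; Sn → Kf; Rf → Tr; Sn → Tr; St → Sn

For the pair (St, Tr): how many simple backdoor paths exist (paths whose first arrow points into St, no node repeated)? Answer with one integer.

A backdoor path from St to Tr is any simple undirected path whose first edge points into St (i.e. leaves St via a parent).
Parents of St: {Fv}.
Enumerating:
  P1: St <- Fv -> Sn <- Sg -> Tr
  P2: St <- Fv -> Sn -> Kf <- Rf -> Tr
  P3: St <- Fv -> Sn -> Tr
  P4: St <- Fv -> Kf <- Sn <- Sg -> Tr
  P5: St <- Fv -> Kf <- Sn -> Tr
  P6: St <- Fv -> Kf <- Rf -> Tr
  P7: St <- Fv -> Tr
That exhausts the simple backdoor paths. Count: 7.

7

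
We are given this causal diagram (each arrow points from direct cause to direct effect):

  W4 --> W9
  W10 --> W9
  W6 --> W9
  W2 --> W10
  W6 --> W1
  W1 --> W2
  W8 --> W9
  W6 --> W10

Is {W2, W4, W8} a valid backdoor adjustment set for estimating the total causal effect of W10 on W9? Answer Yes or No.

No

Backdoor paths from W10 to W9 (paths whose first edge points into W10):
  P1: W10 <- W6 -> W9
  P2: W10 <- W2 <- W1 <- W6 -> W9
Condition 1 (no descendant of W10 in the set): holds — descendants of W10 are {W9}; none are in {W2, W4, W8}.
Condition 2 (every backdoor path blocked by {W2, W4, W8}):
  P1: open — no interior node is in the conditioning set.
  P2: blocked at chain node W2 ∈ conditioning set.
{W2, W4, W8} does not satisfy the backdoor criterion.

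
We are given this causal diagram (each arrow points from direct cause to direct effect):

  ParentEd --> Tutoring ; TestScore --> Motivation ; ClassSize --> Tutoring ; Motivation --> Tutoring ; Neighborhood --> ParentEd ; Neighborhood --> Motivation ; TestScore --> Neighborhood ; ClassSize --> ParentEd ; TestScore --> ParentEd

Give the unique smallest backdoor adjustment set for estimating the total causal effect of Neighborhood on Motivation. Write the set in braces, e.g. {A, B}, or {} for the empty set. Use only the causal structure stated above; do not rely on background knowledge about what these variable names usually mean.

Variables eligible for adjustment (non-descendants of Neighborhood, excluding Neighborhood and Motivation): {ClassSize, TestScore}.
Backdoor paths from Neighborhood to Motivation:
  P1: Neighborhood <- TestScore -> Motivation
  P2: Neighborhood <- TestScore -> ParentEd <- ClassSize -> Tutoring <- Motivation
  P3: Neighborhood <- TestScore -> ParentEd -> Tutoring <- Motivation
The empty set is not sufficient: P1 (Neighborhood <- TestScore -> Motivation) has no collider blocking it and no conditioned non-collider, so it is open.
Try {TestScore}:
  P1: blocked at fork node TestScore ∈ conditioning set.
  P2: blocked at fork node TestScore ∈ conditioning set.
  P3: blocked at fork node TestScore ∈ conditioning set.
{TestScore} contains no descendant of Neighborhood and blocks every backdoor path.
No other singleton works — e.g. {ClassSize} leaves P1 open — so {TestScore} is the unique smallest valid adjustment set.

{TestScore}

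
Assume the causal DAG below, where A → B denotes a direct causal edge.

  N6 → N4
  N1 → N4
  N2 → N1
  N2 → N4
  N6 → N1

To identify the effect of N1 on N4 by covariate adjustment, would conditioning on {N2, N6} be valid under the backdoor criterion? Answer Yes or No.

Yes

Backdoor paths from N1 to N4 (paths whose first edge points into N1):
  P1: N1 <- N6 -> N4
  P2: N1 <- N2 -> N4
Condition 1 (no descendant of N1 in the set): holds — descendants of N1 are {N4}; none are in {N2, N6}.
Condition 2 (every backdoor path blocked by {N2, N6}):
  P1: blocked at fork node N6 ∈ conditioning set.
  P2: blocked at fork node N2 ∈ conditioning set.
{N2, N6} satisfies the backdoor criterion.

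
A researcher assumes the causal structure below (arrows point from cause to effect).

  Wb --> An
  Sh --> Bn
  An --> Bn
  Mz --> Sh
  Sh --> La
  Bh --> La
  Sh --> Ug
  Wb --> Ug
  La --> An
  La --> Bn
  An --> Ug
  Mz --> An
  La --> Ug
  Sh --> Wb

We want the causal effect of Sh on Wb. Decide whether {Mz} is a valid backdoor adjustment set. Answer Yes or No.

Yes

Backdoor paths from Sh to Wb (paths whose first edge points into Sh):
  P1: Sh <- Mz -> An <- Wb
  P2: Sh <- Mz -> An <- La -> Ug <- Wb
  P3: Sh <- Mz -> An -> Bn <- La -> Ug <- Wb
  P4: Sh <- Mz -> An -> Ug <- Wb
Condition 1 (no descendant of Sh in the set): holds — descendants of Sh are {An, Bn, La, Ug, Wb}; none are in {Mz}.
Condition 2 (every backdoor path blocked by {Mz}):
  P1: blocked at fork node Mz ∈ conditioning set.
  P2: blocked at fork node Mz ∈ conditioning set.
  P3: blocked at fork node Mz ∈ conditioning set.
  P4: blocked at fork node Mz ∈ conditioning set.
{Mz} satisfies the backdoor criterion.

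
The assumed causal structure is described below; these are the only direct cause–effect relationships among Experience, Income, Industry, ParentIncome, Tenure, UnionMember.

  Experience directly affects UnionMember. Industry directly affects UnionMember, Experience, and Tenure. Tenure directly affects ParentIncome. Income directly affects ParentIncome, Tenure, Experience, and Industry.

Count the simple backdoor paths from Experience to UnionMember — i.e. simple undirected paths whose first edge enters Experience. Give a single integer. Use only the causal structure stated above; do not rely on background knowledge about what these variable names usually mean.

4

A backdoor path from Experience to UnionMember is any simple undirected path whose first edge points into Experience (i.e. leaves Experience via a parent).
Parents of Experience: {Income, Industry}.
Enumerating:
  P1: Experience <- Income -> Industry -> UnionMember
  P2: Experience <- Income -> Tenure <- Industry -> UnionMember
  P3: Experience <- Income -> ParentIncome <- Tenure <- Industry -> UnionMember
  P4: Experience <- Industry -> UnionMember
That exhausts the simple backdoor paths. Count: 4.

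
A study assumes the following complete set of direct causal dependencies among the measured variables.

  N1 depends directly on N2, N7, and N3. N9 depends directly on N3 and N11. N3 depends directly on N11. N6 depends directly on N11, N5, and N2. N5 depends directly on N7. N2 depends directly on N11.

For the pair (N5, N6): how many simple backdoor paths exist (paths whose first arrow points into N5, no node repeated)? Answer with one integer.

A backdoor path from N5 to N6 is any simple undirected path whose first edge points into N5 (i.e. leaves N5 via a parent).
Parents of N5: {N7}.
Enumerating:
  P1: N5 <- N7 -> N1 <- N3 <- N11 -> N2 -> N6
  P2: N5 <- N7 -> N1 <- N3 <- N11 -> N6
  P3: N5 <- N7 -> N1 <- N3 -> N9 <- N11 -> N2 -> N6
  P4: N5 <- N7 -> N1 <- N3 -> N9 <- N11 -> N6
  P5: N5 <- N7 -> N1 <- N2 <- N11 -> N6
  P6: N5 <- N7 -> N1 <- N2 -> N6
That exhausts the simple backdoor paths. Count: 6.

6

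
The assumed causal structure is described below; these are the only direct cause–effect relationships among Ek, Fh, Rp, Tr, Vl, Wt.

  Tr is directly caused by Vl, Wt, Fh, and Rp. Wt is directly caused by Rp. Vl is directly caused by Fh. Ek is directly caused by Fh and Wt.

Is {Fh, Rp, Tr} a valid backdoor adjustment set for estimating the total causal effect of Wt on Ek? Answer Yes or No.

No

Backdoor paths from Wt to Ek (paths whose first edge points into Wt):
  P1: Wt <- Rp -> Tr <- Fh -> Ek
  P2: Wt <- Rp -> Tr <- Vl <- Fh -> Ek
Condition 1 (no descendant of Wt in the set): FAILS — Tr is a descendant of Wt.
Condition 2 (every backdoor path blocked by {Fh, Rp, Tr}):
  P1: blocked at fork node Rp ∈ conditioning set.
  P2: blocked at fork node Rp ∈ conditioning set.
{Fh, Rp, Tr} does not satisfy the backdoor criterion.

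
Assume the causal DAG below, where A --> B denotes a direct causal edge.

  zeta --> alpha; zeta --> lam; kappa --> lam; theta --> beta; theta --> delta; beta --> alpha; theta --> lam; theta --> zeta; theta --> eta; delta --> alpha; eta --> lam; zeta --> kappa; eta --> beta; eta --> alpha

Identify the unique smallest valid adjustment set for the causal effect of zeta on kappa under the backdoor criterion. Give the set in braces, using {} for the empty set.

{}

Variables eligible for adjustment (non-descendants of zeta, excluding zeta and kappa): {beta, delta, eta, theta}.
Backdoor paths from zeta to kappa:
  P1: zeta <- theta -> eta -> lam <- kappa
  P2: zeta <- theta -> beta <- eta -> lam <- kappa
  P3: zeta <- theta -> beta -> alpha <- eta -> lam <- kappa
  P4: zeta <- theta -> delta -> alpha <- eta -> lam <- kappa
  P5: zeta <- theta -> delta -> alpha <- beta <- eta -> lam <- kappa
  P6: zeta <- theta -> lam <- kappa
Each backdoor path contains an unconditioned collider, so every path is already blocked with the empty conditioning set:
  P1: blocked at collider lam (neither it nor any descendant is in the conditioning set).
  P2: blocked at collider beta (neither it nor any descendant is in the conditioning set).
  P3: blocked at collider alpha (neither it nor any descendant is in the conditioning set).
  P4: blocked at collider alpha (neither it nor any descendant is in the conditioning set).
  P5: blocked at collider alpha (neither it nor any descendant is in the conditioning set).
  P6: blocked at collider lam (neither it nor any descendant is in the conditioning set).
The empty set is therefore the unique smallest valid set.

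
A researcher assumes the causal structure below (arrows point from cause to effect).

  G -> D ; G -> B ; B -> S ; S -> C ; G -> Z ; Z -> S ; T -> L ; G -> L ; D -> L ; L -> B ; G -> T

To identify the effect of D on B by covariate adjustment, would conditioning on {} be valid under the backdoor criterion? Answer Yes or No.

No

Backdoor paths from D to B (paths whose first edge points into D):
  P1: D <- G -> T -> L -> B
  P2: D <- G -> Z -> S <- B
  P3: D <- G -> L -> B
  P4: D <- G -> B
Condition 1 (no descendant of D in the set): holds — descendants of D are {B, C, L, S}; none are in {}.
Condition 2 (every backdoor path blocked by {}):
  P1: open — no interior node is in the conditioning set.
  P2: blocked at collider S (neither it nor any descendant is in the conditioning set).
  P3: open — no interior node is in the conditioning set.
  P4: open — no interior node is in the conditioning set.
{} does not satisfy the backdoor criterion.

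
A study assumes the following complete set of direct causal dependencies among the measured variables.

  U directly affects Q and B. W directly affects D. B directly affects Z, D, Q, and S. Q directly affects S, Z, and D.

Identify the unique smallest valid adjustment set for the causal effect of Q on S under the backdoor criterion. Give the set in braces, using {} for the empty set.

{B}

Variables eligible for adjustment (non-descendants of Q, excluding Q and S): {B, U, W}.
Backdoor paths from Q to S:
  P1: Q <- U -> B -> S
  P2: Q <- B -> S
The empty set is not sufficient: P1 (Q <- U -> B -> S) has no collider blocking it and no conditioned non-collider, so it is open.
Try {B}:
  P1: blocked at chain node B ∈ conditioning set.
  P2: blocked at fork node B ∈ conditioning set.
{B} contains no descendant of Q and blocks every backdoor path.
No other singleton works — e.g. {W} leaves P1 open — so {B} is the unique smallest valid adjustment set.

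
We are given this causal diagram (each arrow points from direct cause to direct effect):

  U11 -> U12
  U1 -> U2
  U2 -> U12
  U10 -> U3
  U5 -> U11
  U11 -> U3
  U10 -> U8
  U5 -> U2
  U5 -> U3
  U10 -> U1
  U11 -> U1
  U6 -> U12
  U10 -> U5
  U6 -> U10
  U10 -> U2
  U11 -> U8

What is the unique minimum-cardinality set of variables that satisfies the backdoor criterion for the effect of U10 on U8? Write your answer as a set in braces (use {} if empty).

Variables eligible for adjustment (non-descendants of U10, excluding U10 and U8): {U6}.
Backdoor paths from U10 to U8:
  P1: U10 <- U6 -> U12 <- U11 -> U8
  P2: U10 <- U6 -> U12 <- U2 <- U5 -> U11 -> U8
  P3: U10 <- U6 -> U12 <- U2 <- U5 -> U3 <- U11 -> U8
  P4: U10 <- U6 -> U12 <- U2 <- U1 <- U11 -> U8
Each backdoor path contains an unconditioned collider, so every path is already blocked with the empty conditioning set:
  P1: blocked at collider U12 (neither it nor any descendant is in the conditioning set).
  P2: blocked at collider U12 (neither it nor any descendant is in the conditioning set).
  P3: blocked at collider U12 (neither it nor any descendant is in the conditioning set).
  P4: blocked at collider U12 (neither it nor any descendant is in the conditioning set).
The empty set is therefore the unique smallest valid set.

{}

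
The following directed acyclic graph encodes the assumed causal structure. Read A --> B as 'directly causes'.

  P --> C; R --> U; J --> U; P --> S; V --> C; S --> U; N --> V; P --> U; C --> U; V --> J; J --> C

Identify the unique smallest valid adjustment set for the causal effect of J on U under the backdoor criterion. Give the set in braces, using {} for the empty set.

Variables eligible for adjustment (non-descendants of J, excluding J and U): {N, P, R, S, V}.
Backdoor paths from J to U:
  P1: J <- V -> C <- P -> S -> U
  P2: J <- V -> C <- P -> U
  P3: J <- V -> C -> U
The empty set is not sufficient: P3 (J <- V -> C -> U) has no collider blocking it and no conditioned non-collider, so it is open.
Try {V}:
  P1: blocked at fork node V ∈ conditioning set.
  P2: blocked at fork node V ∈ conditioning set.
  P3: blocked at fork node V ∈ conditioning set.
{V} contains no descendant of J and blocks every backdoor path.
No other singleton works — e.g. {N} leaves P3 open — so {V} is the unique smallest valid adjustment set.

{V}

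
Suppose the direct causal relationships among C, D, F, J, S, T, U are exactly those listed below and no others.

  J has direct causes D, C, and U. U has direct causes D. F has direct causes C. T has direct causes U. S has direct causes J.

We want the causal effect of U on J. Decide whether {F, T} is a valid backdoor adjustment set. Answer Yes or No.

Backdoor paths from U to J (paths whose first edge points into U):
  P1: U <- D -> J
Condition 1 (no descendant of U in the set): FAILS — T is a descendant of U.
Condition 2 (every backdoor path blocked by {F, T}):
  P1: open — no interior node is in the conditioning set.
{F, T} does not satisfy the backdoor criterion.

No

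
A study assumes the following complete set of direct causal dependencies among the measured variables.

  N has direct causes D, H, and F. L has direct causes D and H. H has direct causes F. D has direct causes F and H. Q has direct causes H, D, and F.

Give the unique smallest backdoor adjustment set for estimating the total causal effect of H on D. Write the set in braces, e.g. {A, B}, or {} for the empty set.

{F}

Variables eligible for adjustment (non-descendants of H, excluding H and D): {F}.
Backdoor paths from H to D:
  P1: H <- F -> D
  P2: H <- F -> N <- D
  P3: H <- F -> Q <- D
The empty set is not sufficient: P1 (H <- F -> D) has no collider blocking it and no conditioned non-collider, so it is open.
Try {F}:
  P1: blocked at fork node F ∈ conditioning set.
  P2: blocked at fork node F ∈ conditioning set.
  P3: blocked at fork node F ∈ conditioning set.
{F} contains no descendant of H and blocks every backdoor path.
{F} is the unique smallest valid adjustment set.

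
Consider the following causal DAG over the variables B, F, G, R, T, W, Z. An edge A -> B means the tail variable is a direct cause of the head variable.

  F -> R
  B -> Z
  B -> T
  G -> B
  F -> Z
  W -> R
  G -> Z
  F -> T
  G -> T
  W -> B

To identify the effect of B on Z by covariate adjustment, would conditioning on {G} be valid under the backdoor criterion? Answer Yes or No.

Backdoor paths from B to Z (paths whose first edge points into B):
  P1: B <- W -> R <- F -> T <- G -> Z
  P2: B <- W -> R <- F -> Z
  P3: B <- G -> T <- F -> Z
  P4: B <- G -> Z
Condition 1 (no descendant of B in the set): holds — descendants of B are {T, Z}; none are in {G}.
Condition 2 (every backdoor path blocked by {G}):
  P1: blocked at collider R (neither it nor any descendant is in the conditioning set).
  P2: blocked at collider R (neither it nor any descendant is in the conditioning set).
  P3: blocked at fork node G ∈ conditioning set.
  P4: blocked at fork node G ∈ conditioning set.
{G} satisfies the backdoor criterion.

Yes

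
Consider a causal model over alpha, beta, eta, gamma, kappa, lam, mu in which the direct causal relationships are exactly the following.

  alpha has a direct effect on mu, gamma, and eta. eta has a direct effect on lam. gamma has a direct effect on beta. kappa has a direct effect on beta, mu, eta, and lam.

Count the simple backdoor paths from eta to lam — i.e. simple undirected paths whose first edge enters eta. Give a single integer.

A backdoor path from eta to lam is any simple undirected path whose first edge points into eta (i.e. leaves eta via a parent).
Parents of eta: {alpha, kappa}.
Enumerating:
  P1: eta <- alpha -> mu <- kappa -> lam
  P2: eta <- alpha -> gamma -> beta <- kappa -> lam
  P3: eta <- kappa -> lam
That exhausts the simple backdoor paths. Count: 3.

3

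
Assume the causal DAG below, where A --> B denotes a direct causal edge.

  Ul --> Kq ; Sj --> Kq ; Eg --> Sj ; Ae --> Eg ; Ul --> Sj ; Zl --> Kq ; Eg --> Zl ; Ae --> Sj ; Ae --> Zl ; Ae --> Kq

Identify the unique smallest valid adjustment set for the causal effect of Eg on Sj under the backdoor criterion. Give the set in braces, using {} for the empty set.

{Ae}

Variables eligible for adjustment (non-descendants of Eg, excluding Eg and Sj): {Ae, Ul}.
Backdoor paths from Eg to Sj:
  P1: Eg <- Ae -> Sj
  P2: Eg <- Ae -> Zl -> Kq <- Ul -> Sj
  P3: Eg <- Ae -> Zl -> Kq <- Sj
  P4: Eg <- Ae -> Kq <- Ul -> Sj
  P5: Eg <- Ae -> Kq <- Sj
The empty set is not sufficient: P1 (Eg <- Ae -> Sj) has no collider blocking it and no conditioned non-collider, so it is open.
Try {Ae}:
  P1: blocked at fork node Ae ∈ conditioning set.
  P2: blocked at fork node Ae ∈ conditioning set.
  P3: blocked at fork node Ae ∈ conditioning set.
  P4: blocked at fork node Ae ∈ conditioning set.
  P5: blocked at fork node Ae ∈ conditioning set.
{Ae} contains no descendant of Eg and blocks every backdoor path.
No other singleton works — e.g. {Ul} leaves P1 open — so {Ae} is the unique smallest valid adjustment set.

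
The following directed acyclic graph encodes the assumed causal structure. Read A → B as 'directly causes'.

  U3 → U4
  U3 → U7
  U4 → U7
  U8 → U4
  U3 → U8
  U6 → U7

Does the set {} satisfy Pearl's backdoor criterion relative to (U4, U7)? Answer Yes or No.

No

Backdoor paths from U4 to U7 (paths whose first edge points into U4):
  P1: U4 <- U3 -> U7
  P2: U4 <- U8 <- U3 -> U7
Condition 1 (no descendant of U4 in the set): holds — descendants of U4 are {U7}; none are in {}.
Condition 2 (every backdoor path blocked by {}):
  P1: open — no interior node is in the conditioning set.
  P2: open — no interior node is in the conditioning set.
{} does not satisfy the backdoor criterion.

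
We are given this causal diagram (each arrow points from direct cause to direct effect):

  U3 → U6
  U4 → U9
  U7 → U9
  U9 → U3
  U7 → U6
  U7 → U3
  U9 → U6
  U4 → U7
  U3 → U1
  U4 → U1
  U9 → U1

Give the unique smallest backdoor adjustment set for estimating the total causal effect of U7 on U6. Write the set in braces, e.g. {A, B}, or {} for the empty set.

{U4}

Variables eligible for adjustment (non-descendants of U7, excluding U7 and U6): {U4}.
Backdoor paths from U7 to U6:
  P1: U7 <- U4 -> U9 -> U3 -> U6
  P2: U7 <- U4 -> U9 -> U6
  P3: U7 <- U4 -> U9 -> U1 <- U3 -> U6
  P4: U7 <- U4 -> U1 <- U9 -> U3 -> U6
  P5: U7 <- U4 -> U1 <- U9 -> U6
  P6: U7 <- U4 -> U1 <- U3 <- U9 -> U6
  P7: U7 <- U4 -> U1 <- U3 -> U6
The empty set is not sufficient: P1 (U7 <- U4 -> U9 -> U3 -> U6) has no collider blocking it and no conditioned non-collider, so it is open.
Try {U4}:
  P1: blocked at fork node U4 ∈ conditioning set.
  P2: blocked at fork node U4 ∈ conditioning set.
  P3: blocked at fork node U4 ∈ conditioning set.
  P4: blocked at fork node U4 ∈ conditioning set.
  P5: blocked at fork node U4 ∈ conditioning set.
  P6: blocked at fork node U4 ∈ conditioning set.
  P7: blocked at fork node U4 ∈ conditioning set.
{U4} contains no descendant of U7 and blocks every backdoor path.
{U4} is the unique smallest valid adjustment set.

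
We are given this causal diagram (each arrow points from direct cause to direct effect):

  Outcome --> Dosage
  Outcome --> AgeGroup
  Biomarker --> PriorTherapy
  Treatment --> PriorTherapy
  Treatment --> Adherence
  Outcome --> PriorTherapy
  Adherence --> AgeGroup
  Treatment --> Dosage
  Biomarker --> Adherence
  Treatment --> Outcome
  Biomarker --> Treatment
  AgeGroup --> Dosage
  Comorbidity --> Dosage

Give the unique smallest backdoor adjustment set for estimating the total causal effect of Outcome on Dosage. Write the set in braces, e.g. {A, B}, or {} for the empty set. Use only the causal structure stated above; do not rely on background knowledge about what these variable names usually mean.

Variables eligible for adjustment (non-descendants of Outcome, excluding Outcome and Dosage): {Adherence, Biomarker, Comorbidity, Treatment}.
Backdoor paths from Outcome to Dosage:
  P1: Outcome <- Treatment <- Biomarker -> Adherence -> AgeGroup -> Dosage
  P2: Outcome <- Treatment -> Adherence -> AgeGroup -> Dosage
  P3: Outcome <- Treatment -> PriorTherapy <- Biomarker -> Adherence -> AgeGroup -> Dosage
  P4: Outcome <- Treatment -> Dosage
The empty set is not sufficient: P1 (Outcome <- Treatment <- Biomarker -> Adherence -> AgeGroup -> Dosage) has no collider blocking it and no conditioned non-collider, so it is open.
Try {Treatment}:
  P1: blocked at chain node Treatment ∈ conditioning set.
  P2: blocked at fork node Treatment ∈ conditioning set.
  P3: blocked at fork node Treatment ∈ conditioning set.
  P4: blocked at fork node Treatment ∈ conditioning set.
{Treatment} contains no descendant of Outcome and blocks every backdoor path.
No other singleton works — e.g. {Biomarker} leaves P2 open — so {Treatment} is the unique smallest valid adjustment set.

{Treatment}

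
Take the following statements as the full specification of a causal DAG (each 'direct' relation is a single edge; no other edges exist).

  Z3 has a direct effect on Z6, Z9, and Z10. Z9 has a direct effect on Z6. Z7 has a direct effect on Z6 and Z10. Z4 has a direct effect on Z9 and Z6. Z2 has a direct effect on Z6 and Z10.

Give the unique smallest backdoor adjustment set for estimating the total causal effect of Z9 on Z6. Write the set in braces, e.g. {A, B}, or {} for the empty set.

Variables eligible for adjustment (non-descendants of Z9, excluding Z9 and Z6): {Z10, Z2, Z3, Z4, Z7}.
Backdoor paths from Z9 to Z6:
  P1: Z9 <- Z4 -> Z6
  P2: Z9 <- Z3 -> Z6
  P3: Z9 <- Z3 -> Z10 <- Z7 -> Z6
  P4: Z9 <- Z3 -> Z10 <- Z2 -> Z6
The empty set is not sufficient: P1 (Z9 <- Z4 -> Z6) has no collider blocking it and no conditioned non-collider, so it is open.
Try {Z3, Z4}:
  P1: blocked at fork node Z4 ∈ conditioning set.
  P2: blocked at fork node Z3 ∈ conditioning set.
  P3: blocked at fork node Z3 ∈ conditioning set.
  P4: blocked at fork node Z3 ∈ conditioning set.
{Z3, Z4} contains no descendant of Z9 and blocks every backdoor path.
Every element of {Z3, Z4} is needed (dropping Z3 leaves P2 open; dropping Z4 leaves P1 open), so no proper subset is valid.
Among all size-2 subsets of the eligible variables, only {Z3, Z4} blocks every backdoor path, so it is the unique smallest valid adjustment set.

{Z3, Z4}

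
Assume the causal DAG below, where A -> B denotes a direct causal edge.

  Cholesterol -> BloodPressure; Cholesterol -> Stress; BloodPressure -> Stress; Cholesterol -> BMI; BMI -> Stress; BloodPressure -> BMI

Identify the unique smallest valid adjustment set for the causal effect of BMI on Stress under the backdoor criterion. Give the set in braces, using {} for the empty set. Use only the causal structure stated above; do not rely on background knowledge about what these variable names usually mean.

Variables eligible for adjustment (non-descendants of BMI, excluding BMI and Stress): {BloodPressure, Cholesterol}.
Backdoor paths from BMI to Stress:
  P1: BMI <- Cholesterol -> BloodPressure -> Stress
  P2: BMI <- Cholesterol -> Stress
  P3: BMI <- BloodPressure <- Cholesterol -> Stress
  P4: BMI <- BloodPressure -> Stress
The empty set is not sufficient: P1 (BMI <- Cholesterol -> BloodPressure -> Stress) has no collider blocking it and no conditioned non-collider, so it is open.
Try {BloodPressure, Cholesterol}:
  P1: blocked at fork node Cholesterol ∈ conditioning set.
  P2: blocked at fork node Cholesterol ∈ conditioning set.
  P3: blocked at chain node BloodPressure ∈ conditioning set.
  P4: blocked at fork node BloodPressure ∈ conditioning set.
{BloodPressure, Cholesterol} contains no descendant of BMI and blocks every backdoor path.
Every element of {BloodPressure, Cholesterol} is needed (dropping BloodPressure leaves P4 open; dropping Cholesterol leaves P2 open), so no proper subset is valid.
Among all size-2 subsets of the eligible variables, only {BloodPressure, Cholesterol} blocks every backdoor path, so it is the unique smallest valid adjustment set.

{BloodPressure, Cholesterol}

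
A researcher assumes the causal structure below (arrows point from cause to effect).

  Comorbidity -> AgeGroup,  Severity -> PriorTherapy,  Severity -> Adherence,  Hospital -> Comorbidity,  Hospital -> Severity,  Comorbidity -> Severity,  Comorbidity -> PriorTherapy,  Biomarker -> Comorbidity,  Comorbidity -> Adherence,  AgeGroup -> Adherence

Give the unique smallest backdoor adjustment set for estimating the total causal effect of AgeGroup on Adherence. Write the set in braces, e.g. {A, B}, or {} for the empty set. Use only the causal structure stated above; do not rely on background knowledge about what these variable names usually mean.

Variables eligible for adjustment (non-descendants of AgeGroup, excluding AgeGroup and Adherence): {Biomarker, Comorbidity, Hospital, PriorTherapy, Severity}.
Backdoor paths from AgeGroup to Adherence:
  P1: AgeGroup <- Comorbidity <- Hospital -> Severity -> Adherence
  P2: AgeGroup <- Comorbidity -> Severity -> Adherence
  P3: AgeGroup <- Comorbidity -> Adherence
  P4: AgeGroup <- Comorbidity -> PriorTherapy <- Severity -> Adherence
The empty set is not sufficient: P1 (AgeGroup <- Comorbidity <- Hospital -> Severity -> Adherence) has no collider blocking it and no conditioned non-collider, so it is open.
Try {Comorbidity}:
  P1: blocked at chain node Comorbidity ∈ conditioning set.
  P2: blocked at fork node Comorbidity ∈ conditioning set.
  P3: blocked at fork node Comorbidity ∈ conditioning set.
  P4: blocked at fork node Comorbidity ∈ conditioning set.
{Comorbidity} contains no descendant of AgeGroup and blocks every backdoor path.
No other singleton works — e.g. {Biomarker} leaves P1 open — so {Comorbidity} is the unique smallest valid adjustment set.

{Comorbidity}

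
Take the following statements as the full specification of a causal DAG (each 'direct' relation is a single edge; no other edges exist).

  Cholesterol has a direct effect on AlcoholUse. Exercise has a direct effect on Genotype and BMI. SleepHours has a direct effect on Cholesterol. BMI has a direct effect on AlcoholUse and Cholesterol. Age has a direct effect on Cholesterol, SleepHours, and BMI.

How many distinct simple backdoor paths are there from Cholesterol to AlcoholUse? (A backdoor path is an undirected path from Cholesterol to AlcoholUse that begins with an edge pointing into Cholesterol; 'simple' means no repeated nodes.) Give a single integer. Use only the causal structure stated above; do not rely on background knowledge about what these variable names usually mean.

3

A backdoor path from Cholesterol to AlcoholUse is any simple undirected path whose first edge points into Cholesterol (i.e. leaves Cholesterol via a parent).
Parents of Cholesterol: {Age, BMI, SleepHours}.
Enumerating:
  P1: Cholesterol <- Age -> BMI -> AlcoholUse
  P2: Cholesterol <- BMI -> AlcoholUse
  P3: Cholesterol <- SleepHours <- Age -> BMI -> AlcoholUse
That exhausts the simple backdoor paths. Count: 3.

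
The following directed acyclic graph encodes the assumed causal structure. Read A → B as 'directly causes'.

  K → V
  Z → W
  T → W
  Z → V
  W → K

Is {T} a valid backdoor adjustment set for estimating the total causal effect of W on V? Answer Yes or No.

No

Backdoor paths from W to V (paths whose first edge points into W):
  P1: W <- Z -> V
Condition 1 (no descendant of W in the set): holds — descendants of W are {K, V}; none are in {T}.
Condition 2 (every backdoor path blocked by {T}):
  P1: open — no interior node is in the conditioning set.
{T} does not satisfy the backdoor criterion.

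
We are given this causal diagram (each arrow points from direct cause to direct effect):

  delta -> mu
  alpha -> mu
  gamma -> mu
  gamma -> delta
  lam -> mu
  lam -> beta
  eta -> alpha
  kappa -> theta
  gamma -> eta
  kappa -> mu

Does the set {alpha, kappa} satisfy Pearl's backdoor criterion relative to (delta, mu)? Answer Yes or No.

Backdoor paths from delta to mu (paths whose first edge points into delta):
  P1: delta <- gamma -> eta -> alpha -> mu
  P2: delta <- gamma -> mu
Condition 1 (no descendant of delta in the set): holds — descendants of delta are {mu}; none are in {alpha, kappa}.
Condition 2 (every backdoor path blocked by {alpha, kappa}):
  P1: blocked at chain node alpha ∈ conditioning set.
  P2: open — no interior node is in the conditioning set.
{alpha, kappa} does not satisfy the backdoor criterion.

No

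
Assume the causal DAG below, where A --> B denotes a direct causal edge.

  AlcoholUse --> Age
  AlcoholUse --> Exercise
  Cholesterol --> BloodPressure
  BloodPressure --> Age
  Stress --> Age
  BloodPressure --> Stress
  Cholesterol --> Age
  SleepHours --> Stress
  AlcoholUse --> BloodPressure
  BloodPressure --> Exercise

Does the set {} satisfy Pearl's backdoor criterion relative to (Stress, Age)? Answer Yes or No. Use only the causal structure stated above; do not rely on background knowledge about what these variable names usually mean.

Backdoor paths from Stress to Age (paths whose first edge points into Stress):
  P1: Stress <- BloodPressure <- Cholesterol -> Age
  P2: Stress <- BloodPressure <- AlcoholUse -> Age
  P3: Stress <- BloodPressure -> Exercise <- AlcoholUse -> Age
  P4: Stress <- BloodPressure -> Age
Condition 1 (no descendant of Stress in the set): holds — descendants of Stress are {Age}; none are in {}.
Condition 2 (every backdoor path blocked by {}):
  P1: open — no interior node is in the conditioning set.
  P2: open — no interior node is in the conditioning set.
  P3: blocked at collider Exercise (neither it nor any descendant is in the conditioning set).
  P4: open — no interior node is in the conditioning set.
{} does not satisfy the backdoor criterion.

No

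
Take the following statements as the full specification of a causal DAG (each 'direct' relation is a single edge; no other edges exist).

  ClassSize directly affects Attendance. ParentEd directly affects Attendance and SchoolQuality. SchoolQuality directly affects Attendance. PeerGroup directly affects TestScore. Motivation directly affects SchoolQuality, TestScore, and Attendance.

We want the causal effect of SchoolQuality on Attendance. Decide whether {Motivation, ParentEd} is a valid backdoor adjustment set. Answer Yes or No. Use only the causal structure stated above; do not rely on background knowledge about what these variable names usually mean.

Backdoor paths from SchoolQuality to Attendance (paths whose first edge points into SchoolQuality):
  P1: SchoolQuality <- Motivation -> Attendance
  P2: SchoolQuality <- ParentEd -> Attendance
Condition 1 (no descendant of SchoolQuality in the set): holds — descendants of SchoolQuality are {Attendance}; none are in {Motivation, ParentEd}.
Condition 2 (every backdoor path blocked by {Motivation, ParentEd}):
  P1: blocked at fork node Motivation ∈ conditioning set.
  P2: blocked at fork node ParentEd ∈ conditioning set.
{Motivation, ParentEd} satisfies the backdoor criterion.

Yes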